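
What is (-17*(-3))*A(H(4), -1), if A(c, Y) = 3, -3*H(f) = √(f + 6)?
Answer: 153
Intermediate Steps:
H(f) = -√(6 + f)/3 (H(f) = -√(f + 6)/3 = -√(6 + f)/3)
(-17*(-3))*A(H(4), -1) = -17*(-3)*3 = 51*3 = 153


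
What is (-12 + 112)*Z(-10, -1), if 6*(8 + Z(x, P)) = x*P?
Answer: -1900/3 ≈ -633.33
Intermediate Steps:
Z(x, P) = -8 + P*x/6 (Z(x, P) = -8 + (x*P)/6 = -8 + (P*x)/6 = -8 + P*x/6)
(-12 + 112)*Z(-10, -1) = (-12 + 112)*(-8 + (1/6)*(-1)*(-10)) = 100*(-8 + 5/3) = 100*(-19/3) = -1900/3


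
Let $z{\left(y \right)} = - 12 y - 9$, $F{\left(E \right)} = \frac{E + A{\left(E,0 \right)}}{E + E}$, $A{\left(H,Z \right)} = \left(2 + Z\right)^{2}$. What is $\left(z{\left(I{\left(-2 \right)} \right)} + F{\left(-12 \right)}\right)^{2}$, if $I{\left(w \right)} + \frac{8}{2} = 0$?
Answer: $\frac{13924}{9} \approx 1547.1$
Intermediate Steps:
$I{\left(w \right)} = -4$ ($I{\left(w \right)} = -4 + 0 = -4$)
$F{\left(E \right)} = \frac{4 + E}{2 E}$ ($F{\left(E \right)} = \frac{E + \left(2 + 0\right)^{2}}{E + E} = \frac{E + 2^{2}}{2 E} = \left(E + 4\right) \frac{1}{2 E} = \left(4 + E\right) \frac{1}{2 E} = \frac{4 + E}{2 E}$)
$z{\left(y \right)} = -9 - 12 y$
$\left(z{\left(I{\left(-2 \right)} \right)} + F{\left(-12 \right)}\right)^{2} = \left(\left(-9 - -48\right) + \frac{4 - 12}{2 \left(-12\right)}\right)^{2} = \left(\left(-9 + 48\right) + \frac{1}{2} \left(- \frac{1}{12}\right) \left(-8\right)\right)^{2} = \left(39 + \frac{1}{3}\right)^{2} = \left(\frac{118}{3}\right)^{2} = \frac{13924}{9}$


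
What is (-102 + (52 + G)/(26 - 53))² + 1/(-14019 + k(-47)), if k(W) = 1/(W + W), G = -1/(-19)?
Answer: 3745795323607189/346800687003 ≈ 10801.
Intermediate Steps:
G = 1/19 (G = -1*(-1/19) = 1/19 ≈ 0.052632)
k(W) = 1/(2*W)
(-102 + (52 + G)/(26 - 53))² + 1/(-14019 + k(-47)) = (-102 + (52 + 1/19)/(26 - 53))² + 1/(-14019 + (½)/(-47)) = (-102 + (989/19)/(-27))² + 1/(-14019 + (½)*(-1/47)) = (-102 + (989/19)*(-1/27))² + 1/(-14019 - 1/94) = (-102 - 989/513)² + 1/(-1317787/94) = (-53315/513)² - 94/1317787 = 2842489225/263169 - 94/1317787 = 3745795323607189/346800687003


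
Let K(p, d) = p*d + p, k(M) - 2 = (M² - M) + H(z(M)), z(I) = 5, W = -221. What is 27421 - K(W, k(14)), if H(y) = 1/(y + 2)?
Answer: 478363/7 ≈ 68338.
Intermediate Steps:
H(y) = 1/(2 + y)
k(M) = 15/7 + M² - M (k(M) = 2 + ((M² - M) + 1/(2 + 5)) = 2 + ((M² - M) + 1/7) = 2 + ((M² - M) + ⅐) = 2 + (⅐ + M² - M) = 15/7 + M² - M)
K(p, d) = p + d*p (K(p, d) = d*p + p = p + d*p)
27421 - K(W, k(14)) = 27421 - (-221)*(1 + (15/7 + 14² - 1*14)) = 27421 - (-221)*(1 + (15/7 + 196 - 14)) = 27421 - (-221)*(1 + 1289/7) = 27421 - (-221)*1296/7 = 27421 - 1*(-286416/7) = 27421 + 286416/7 = 478363/7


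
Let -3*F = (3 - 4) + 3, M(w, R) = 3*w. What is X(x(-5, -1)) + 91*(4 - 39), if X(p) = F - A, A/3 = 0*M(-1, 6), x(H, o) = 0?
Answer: -9557/3 ≈ -3185.7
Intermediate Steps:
F = -⅔ (F = -((3 - 4) + 3)/3 = -(-1 + 3)/3 = -⅓*2 = -⅔ ≈ -0.66667)
A = 0 (A = 3*(0*(3*(-1))) = 3*(0*(-3)) = 3*0 = 0)
X(p) = -⅔ (X(p) = -⅔ - 1*0 = -⅔ + 0 = -⅔)
X(x(-5, -1)) + 91*(4 - 39) = -⅔ + 91*(4 - 39) = -⅔ + 91*(-35) = -⅔ - 3185 = -9557/3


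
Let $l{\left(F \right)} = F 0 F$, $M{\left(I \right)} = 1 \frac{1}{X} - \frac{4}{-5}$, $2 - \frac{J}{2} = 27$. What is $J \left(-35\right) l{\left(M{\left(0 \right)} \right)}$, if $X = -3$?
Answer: $0$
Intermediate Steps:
$J = -50$ ($J = 4 - 54 = -50$)
$M{\left(I \right)} = \frac{7}{15}$ ($M{\left(I \right)} = 1 \frac{1}{-3} - \frac{4}{-5} = 1 \left(- \frac{1}{3}\right) - - \frac{4}{5} = - \frac{1}{3} + \frac{4}{5} = \frac{7}{15}$)
$l{\left(F \right)} = 0$ ($l{\left(F \right)} = 0 F = 0$)
$J \left(-35\right) l{\left(M{\left(0 \right)} \right)} = \left(-50\right) \left(-35\right) 0 = 1750 \cdot 0 = 0$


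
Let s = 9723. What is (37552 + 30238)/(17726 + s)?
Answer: 67790/27449 ≈ 2.4697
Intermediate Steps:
(37552 + 30238)/(17726 + s) = (37552 + 30238)/(17726 + 9723) = 67790/27449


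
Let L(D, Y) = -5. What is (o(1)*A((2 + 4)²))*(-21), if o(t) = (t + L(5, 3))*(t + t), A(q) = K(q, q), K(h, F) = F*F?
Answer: 217728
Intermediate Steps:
K(h, F) = F²
A(q) = q²
o(t) = 2*t*(-5 + t) (o(t) = (t - 5)*(t + t) = (-5 + t)*(2*t) = 2*t*(-5 + t))
(o(1)*A((2 + 4)²))*(-21) = ((2*1*(-5 + 1))*((2 + 4)²)²)*(-21) = ((2*1*(-4))*(6²)²)*(-21) = -8*36²*(-21) = -8*1296*(-21) = -10368*(-21) = 217728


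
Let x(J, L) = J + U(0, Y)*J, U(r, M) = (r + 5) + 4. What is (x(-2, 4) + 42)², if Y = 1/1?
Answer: 484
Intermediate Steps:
Y = 1
U(r, M) = 9 + r (U(r, M) = (5 + r) + 4 = 9 + r)
x(J, L) = 10*J (x(J, L) = J + (9 + 0)*J = J + 9*J = 10*J)
(x(-2, 4) + 42)² = (10*(-2) + 42)² = (-20 + 42)² = 22² = 484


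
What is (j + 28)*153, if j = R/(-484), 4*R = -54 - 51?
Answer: 8309889/1936 ≈ 4292.3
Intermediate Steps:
R = -105/4 (R = (-54 - 51)/4 = (1/4)*(-105) = -105/4 ≈ -26.250)
j = 105/1936 (j = -105/4/(-484) = -105/4*(-1/484) = 105/1936 ≈ 0.054236)
(j + 28)*153 = (105/1936 + 28)*153 = (54313/1936)*153 = 8309889/1936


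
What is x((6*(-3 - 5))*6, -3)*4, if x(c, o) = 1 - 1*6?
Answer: -20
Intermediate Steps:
x(c, o) = -5 (x(c, o) = 1 - 6 = -5)
x((6*(-3 - 5))*6, -3)*4 = -5*4 = -20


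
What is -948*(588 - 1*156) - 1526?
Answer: -411062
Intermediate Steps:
-948*(588 - 1*156) - 1526 = -948*(588 - 156) - 1526 = -948*432 - 1526 = -409536 - 1526 = -411062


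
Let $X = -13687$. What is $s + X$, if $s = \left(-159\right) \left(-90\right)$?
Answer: $623$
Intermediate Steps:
$s = 14310$
$s + X = 14310 - 13687 = 623$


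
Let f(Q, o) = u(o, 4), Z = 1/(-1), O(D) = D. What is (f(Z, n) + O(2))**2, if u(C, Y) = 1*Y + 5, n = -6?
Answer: 121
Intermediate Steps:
u(C, Y) = 5 + Y (u(C, Y) = Y + 5 = 5 + Y)
Z = -1
f(Q, o) = 9 (f(Q, o) = 5 + 4 = 9)
(f(Z, n) + O(2))**2 = (9 + 2)**2 = 11**2 = 121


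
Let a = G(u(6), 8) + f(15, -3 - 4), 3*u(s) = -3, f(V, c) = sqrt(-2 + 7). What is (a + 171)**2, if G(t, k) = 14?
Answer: (185 + sqrt(5))**2 ≈ 35057.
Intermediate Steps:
f(V, c) = sqrt(5)
u(s) = -1 (u(s) = (1/3)*(-3) = -1)
a = 14 + sqrt(5) ≈ 16.236
(a + 171)**2 = ((14 + sqrt(5)) + 171)**2 = (185 + sqrt(5))**2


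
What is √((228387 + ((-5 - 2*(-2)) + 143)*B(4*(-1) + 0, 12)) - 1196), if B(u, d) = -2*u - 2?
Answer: √228043 ≈ 477.54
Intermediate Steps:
B(u, d) = -2 - 2*u
√((228387 + ((-5 - 2*(-2)) + 143)*B(4*(-1) + 0, 12)) - 1196) = √((228387 + ((-5 - 2*(-2)) + 143)*(-2 - 2*(4*(-1) + 0))) - 1196) = √((228387 + ((-5 + 4) + 143)*(-2 - 2*(-4 + 0))) - 1196) = √((228387 + (-1 + 143)*(-2 - 2*(-4))) - 1196) = √((228387 + 142*(-2 + 8)) - 1196) = √((228387 + 142*6) - 1196) = √((228387 + 852) - 1196) = √(229239 - 1196) = √228043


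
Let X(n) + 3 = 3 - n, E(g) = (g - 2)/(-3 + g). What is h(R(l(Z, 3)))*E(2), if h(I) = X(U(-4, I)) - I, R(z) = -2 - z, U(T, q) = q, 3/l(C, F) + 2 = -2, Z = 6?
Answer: 0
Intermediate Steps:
l(C, F) = -¾ (l(C, F) = 3/(-2 - 2) = 3/(-4) = 3*(-¼) = -¾)
E(g) = (-2 + g)/(-3 + g)
X(n) = -n (X(n) = -3 + (3 - n) = -n)
h(I) = -2*I (h(I) = -I - I = -2*I)
h(R(l(Z, 3)))*E(2) = (-2*(-2 - 1*(-¾)))*((-2 + 2)/(-3 + 2)) = (-2*(-2 + ¾))*(0/(-1)) = (-2*(-5/4))*(-1*0) = (5/2)*0 = 0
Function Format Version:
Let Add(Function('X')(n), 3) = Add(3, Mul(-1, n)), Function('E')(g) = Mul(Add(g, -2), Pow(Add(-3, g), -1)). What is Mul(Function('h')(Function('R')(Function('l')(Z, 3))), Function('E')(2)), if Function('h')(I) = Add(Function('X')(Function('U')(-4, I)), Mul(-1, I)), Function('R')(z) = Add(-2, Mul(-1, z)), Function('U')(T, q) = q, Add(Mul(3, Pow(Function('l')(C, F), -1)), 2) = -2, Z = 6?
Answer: 0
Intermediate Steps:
Function('l')(C, F) = Rational(-3, 4) (Function('l')(C, F) = Mul(3, Pow(Add(-2, -2), -1)) = Mul(3, Pow(-4, -1)) = Mul(3, Rational(-1, 4)) = Rational(-3, 4))
Function('E')(g) = Mul(Pow(Add(-3, g), -1), Add(-2, g)) (Function('E')(g) = Mul(Add(-2, g), Pow(Add(-3, g), -1)) = Mul(Pow(Add(-3, g), -1), Add(-2, g)))
Function('X')(n) = Mul(-1, n) (Function('X')(n) = Add(-3, Add(3, Mul(-1, n))) = Mul(-1, n))
Function('h')(I) = Mul(-2, I) (Function('h')(I) = Add(Mul(-1, I), Mul(-1, I)) = Mul(-2, I))
Mul(Function('h')(Function('R')(Function('l')(Z, 3))), Function('E')(2)) = Mul(Mul(-2, Add(-2, Mul(-1, Rational(-3, 4)))), Mul(Pow(Add(-3, 2), -1), Add(-2, 2))) = Mul(Mul(-2, Add(-2, Rational(3, 4))), Mul(Pow(-1, -1), 0)) = Mul(Mul(-2, Rational(-5, 4)), Mul(-1, 0)) = Mul(Rational(5, 2), 0) = 0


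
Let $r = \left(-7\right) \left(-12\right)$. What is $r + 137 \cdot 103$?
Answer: $14195$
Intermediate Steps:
$r = 84$
$r + 137 \cdot 103 = 84 + 137 \cdot 103 = 84 + 14111 = 14195$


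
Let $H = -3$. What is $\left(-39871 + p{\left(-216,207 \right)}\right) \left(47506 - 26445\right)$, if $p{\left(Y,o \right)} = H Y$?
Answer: $-826075603$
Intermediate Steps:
$p{\left(Y,o \right)} = - 3 Y$
$\left(-39871 + p{\left(-216,207 \right)}\right) \left(47506 - 26445\right) = \left(-39871 - -648\right) \left(47506 - 26445\right) = \left(-39871 + 648\right) 21061 = \left(-39223\right) 21061 = -826075603$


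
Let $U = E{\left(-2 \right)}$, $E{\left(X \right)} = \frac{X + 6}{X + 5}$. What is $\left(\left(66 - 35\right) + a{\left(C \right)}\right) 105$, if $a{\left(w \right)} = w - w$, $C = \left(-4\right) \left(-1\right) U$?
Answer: $3255$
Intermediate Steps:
$E{\left(X \right)} = \frac{6 + X}{5 + X}$
$U = \frac{4}{3}$ ($U = \frac{6 - 2}{5 - 2} = \frac{1}{3} \cdot 4 = \frac{4}{3} \approx 1.3333$)
$C = \frac{16}{3}$ ($C = \left(-4\right) \left(-1\right) \frac{4}{3} = 4 \cdot \frac{4}{3} = \frac{16}{3} \approx 5.3333$)
$a{\left(w \right)} = 0$
$\left(\left(66 - 35\right) + a{\left(C \right)}\right) 105 = \left(\left(66 - 35\right) + 0\right) 105 = \left(31 + 0\right) 105 = 31 \cdot 105 = 3255$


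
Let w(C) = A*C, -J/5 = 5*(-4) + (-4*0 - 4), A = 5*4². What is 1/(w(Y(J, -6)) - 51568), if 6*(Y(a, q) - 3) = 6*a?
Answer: -1/41728 ≈ -2.3965e-5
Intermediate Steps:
A = 80 (A = 5*16 = 80)
J = 120 (J = -5*(5*(-4) + (-4*0 - 4)) = -5*(-20 + (0 - 4)) = -5*(-20 - 4) = -5*(-24) = 120)
Y(a, q) = 3 + a (Y(a, q) = 3 + (6*a)/6 = 3 + a)
w(C) = 80*C
1/(w(Y(J, -6)) - 51568) = 1/(80*(3 + 120) - 51568) = 1/(80*123 - 51568) = 1/(9840 - 51568) = 1/(-41728) = -1/41728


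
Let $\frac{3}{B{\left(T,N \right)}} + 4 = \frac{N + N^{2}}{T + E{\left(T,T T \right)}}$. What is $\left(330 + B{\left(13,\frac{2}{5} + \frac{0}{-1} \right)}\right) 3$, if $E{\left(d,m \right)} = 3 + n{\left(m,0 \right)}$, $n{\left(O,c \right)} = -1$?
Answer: $\frac{1467765}{1486} \approx 987.73$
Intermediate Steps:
$E{\left(d,m \right)} = 2$ ($E{\left(d,m \right)} = 3 - 1 = 2$)
$B{\left(T,N \right)} = \frac{3}{-4 + \frac{N + N^{2}}{2 + T}}$ ($B{\left(T,N \right)} = \frac{3}{-4 + \frac{N + N^{2}}{T + 2}} = \frac{3}{-4 + \frac{N + N^{2}}{2 + T}}$)
$\left(330 + B{\left(13,\frac{2}{5} + \frac{0}{-1} \right)}\right) 3 = \left(330 + \frac{3 \left(2 + 13\right)}{-8 + \left(\frac{2}{5} + \frac{0}{-1}\right) + \left(\frac{2}{5} + \frac{0}{-1}\right)^{2} - 52}\right) 3 = \left(330 + 3 \frac{1}{-8 + \left(2 \cdot \frac{1}{5} + 0 \left(-1\right)\right) + \left(2 \cdot \frac{1}{5} + 0 \left(-1\right)\right)^{2} - 52} \cdot 15\right) 3 = \left(330 + 3 \frac{1}{-8 + \left(\frac{2}{5} + 0\right) + \left(\frac{2}{5} + 0\right)^{2} - 52} \cdot 15\right) 3 = \left(330 + 3 \frac{1}{-8 + \frac{2}{5} + \left(\frac{2}{5}\right)^{2} - 52} \cdot 15\right) 3 = \left(330 + 3 \frac{1}{-8 + \frac{2}{5} + \frac{4}{25} - 52} \cdot 15\right) 3 = \left(330 + 3 \frac{1}{- \frac{1486}{25}} \cdot 15\right) 3 = \left(330 + 3 \left(- \frac{25}{1486}\right) 15\right) 3 = \left(330 - \frac{1125}{1486}\right) 3 = \frac{489255}{1486} \cdot 3 = \frac{1467765}{1486}$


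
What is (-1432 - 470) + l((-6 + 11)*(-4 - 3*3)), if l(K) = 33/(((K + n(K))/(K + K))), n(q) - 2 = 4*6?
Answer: -1792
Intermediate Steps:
n(q) = 26 (n(q) = 2 + 4*6 = 2 + 24 = 26)
l(K) = 66*K/(26 + K) (l(K) = 33/(((K + 26)/(K + K))) = 33/(((26 + K)/((2*K)))) = 33/(((26 + K)*(1/(2*K)))) = 33/(((26 + K)/(2*K))) = 33*(2*K/(26 + K)) = 66*K/(26 + K))
(-1432 - 470) + l((-6 + 11)*(-4 - 3*3)) = (-1432 - 470) + 66*((-6 + 11)*(-4 - 3*3))/(26 + (-6 + 11)*(-4 - 3*3)) = -1902 + 66*(5*(-4 - 9))/(26 + 5*(-4 - 9)) = -1902 + 66*(5*(-13))/(26 + 5*(-13)) = -1902 + 66*(-65)/(26 - 65) = -1902 + 66*(-65)/(-39) = -1902 + 66*(-65)*(-1/39) = -1902 + 110 = -1792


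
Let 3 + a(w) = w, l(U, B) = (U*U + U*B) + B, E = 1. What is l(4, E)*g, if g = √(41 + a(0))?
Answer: 21*√38 ≈ 129.45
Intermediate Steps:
l(U, B) = B + U² + B*U (l(U, B) = (U² + B*U) + B = B + U² + B*U)
a(w) = -3 + w
g = √38 (g = √(41 + (-3 + 0)) = √(41 - 3) = √38 ≈ 6.1644)
l(4, E)*g = (1 + 4² + 1*4)*√38 = (1 + 16 + 4)*√38 = 21*√38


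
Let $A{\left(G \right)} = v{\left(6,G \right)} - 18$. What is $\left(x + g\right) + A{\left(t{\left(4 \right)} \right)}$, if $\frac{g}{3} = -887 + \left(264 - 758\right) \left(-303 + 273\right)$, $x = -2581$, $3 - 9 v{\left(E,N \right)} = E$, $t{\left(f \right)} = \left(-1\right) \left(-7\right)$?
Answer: $\frac{117599}{3} \approx 39200.0$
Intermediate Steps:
$t{\left(f \right)} = 7$
$v{\left(E,N \right)} = \frac{1}{3} - \frac{E}{9}$
$A{\left(G \right)} = - \frac{55}{3}$ ($A{\left(G \right)} = \left(\frac{1}{3} - \frac{2}{3}\right) - 18 = - \frac{1}{3} - 18 = - \frac{55}{3}$)
$g = 41799$ ($g = 3 \left(-887 + \left(264 - 758\right) \left(-303 + 273\right)\right) = 3 \left(-887 - -14820\right) = 3 \left(-887 + 14820\right) = 3 \cdot 13933 = 41799$)
$\left(x + g\right) + A{\left(t{\left(4 \right)} \right)} = \left(-2581 + 41799\right) - \frac{55}{3} = 39218 - \frac{55}{3} = \frac{117599}{3}$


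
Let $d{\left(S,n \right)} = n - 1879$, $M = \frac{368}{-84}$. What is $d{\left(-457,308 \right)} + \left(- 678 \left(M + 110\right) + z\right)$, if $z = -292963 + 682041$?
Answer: $\frac{2211281}{7} \approx 3.159 \cdot 10^{5}$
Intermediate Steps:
$M = - \frac{92}{21}$ ($M = 368 \left(- \frac{1}{84}\right) = - \frac{92}{21} \approx -4.381$)
$z = 389078$
$d{\left(S,n \right)} = -1879 + n$
$d{\left(-457,308 \right)} + \left(- 678 \left(M + 110\right) + z\right) = \left(-1879 + 308\right) + \left(- 678 \left(- \frac{92}{21} + 110\right) + 389078\right) = -1571 + \left(\left(-678\right) \frac{2218}{21} + 389078\right) = -1571 + \left(- \frac{501268}{7} + 389078\right) = -1571 + \frac{2222278}{7} = \frac{2211281}{7}$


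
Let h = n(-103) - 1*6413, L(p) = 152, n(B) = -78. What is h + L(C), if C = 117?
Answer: -6339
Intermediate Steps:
h = -6491 (h = -78 - 1*6413 = -78 - 6413 = -6491)
h + L(C) = -6491 + 152 = -6339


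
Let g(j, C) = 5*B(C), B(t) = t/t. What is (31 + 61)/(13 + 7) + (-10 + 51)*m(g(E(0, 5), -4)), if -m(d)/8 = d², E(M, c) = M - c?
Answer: -40977/5 ≈ -8195.4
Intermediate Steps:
B(t) = 1
g(j, C) = 5 (g(j, C) = 5*1 = 5)
m(d) = -8*d²
(31 + 61)/(13 + 7) + (-10 + 51)*m(g(E(0, 5), -4)) = (31 + 61)/(13 + 7) + (-10 + 51)*(-8*5²) = 92/20 + 41*(-8*25) = 92*(1/20) + 41*(-200) = 23/5 - 8200 = -40977/5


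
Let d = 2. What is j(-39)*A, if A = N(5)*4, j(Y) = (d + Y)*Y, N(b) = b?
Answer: 28860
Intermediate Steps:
j(Y) = Y*(2 + Y) (j(Y) = (2 + Y)*Y = Y*(2 + Y))
A = 20 (A = 5*4 = 20)
j(-39)*A = -39*(2 - 39)*20 = -39*(-37)*20 = 1443*20 = 28860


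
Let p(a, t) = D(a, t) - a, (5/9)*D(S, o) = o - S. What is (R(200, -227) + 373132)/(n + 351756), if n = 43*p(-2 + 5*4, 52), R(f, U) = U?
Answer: 1864525/1768068 ≈ 1.0546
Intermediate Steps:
D(S, o) = -9*S/5 + 9*o/5 (D(S, o) = 9*(o - S)/5 = -9*S/5 + 9*o/5)
p(a, t) = -14*a/5 + 9*t/5 (p(a, t) = (-9*a/5 + 9*t/5) - a = -14*a/5 + 9*t/5)
n = 9288/5 (n = 43*(-14*(-2 + 5*4)/5 + (9/5)*52) = 43*(-14*(-2 + 20)/5 + 468/5) = 43*(-14/5*18 + 468/5) = 43*(-252/5 + 468/5) = 43*(216/5) = 9288/5 ≈ 1857.6)
(R(200, -227) + 373132)/(n + 351756) = (-227 + 373132)/(9288/5 + 351756) = 372905/(1768068/5) = 372905*(5/1768068) = 1864525/1768068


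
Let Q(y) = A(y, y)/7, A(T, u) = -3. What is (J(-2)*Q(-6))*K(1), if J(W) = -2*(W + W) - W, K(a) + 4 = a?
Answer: 90/7 ≈ 12.857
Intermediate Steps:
K(a) = -4 + a
Q(y) = -3/7
J(W) = -5*W (J(W) = -4*W - W = -5*W)
(J(-2)*Q(-6))*K(1) = (-5*(-2)*(-3/7))*(-4 + 1) = (10*(-3/7))*(-3) = -30/7*(-3) = 90/7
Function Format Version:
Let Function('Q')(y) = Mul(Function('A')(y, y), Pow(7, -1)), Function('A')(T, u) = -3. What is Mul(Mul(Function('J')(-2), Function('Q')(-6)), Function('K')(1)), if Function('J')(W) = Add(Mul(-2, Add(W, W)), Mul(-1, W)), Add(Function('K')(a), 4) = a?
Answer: Rational(90, 7) ≈ 12.857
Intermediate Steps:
Function('K')(a) = Add(-4, a)
Function('Q')(y) = Rational(-3, 7) (Function('Q')(y) = Mul(-3, Pow(7, -1)) = Mul(-3, Rational(1, 7)) = Rational(-3, 7))
Function('J')(W) = Mul(-5, W) (Function('J')(W) = Add(Mul(-2, Mul(2, W)), Mul(-1, W)) = Add(Mul(-4, W), Mul(-1, W)) = Mul(-5, W))
Mul(Mul(Function('J')(-2), Function('Q')(-6)), Function('K')(1)) = Mul(Mul(Mul(-5, -2), Rational(-3, 7)), Add(-4, 1)) = Mul(Mul(10, Rational(-3, 7)), -3) = Mul(Rational(-30, 7), -3) = Rational(90, 7)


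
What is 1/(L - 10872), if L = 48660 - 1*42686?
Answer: -1/4898 ≈ -0.00020417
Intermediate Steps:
L = 5974 (L = 48660 - 42686 = 5974)
1/(L - 10872) = 1/(5974 - 10872) = 1/(-4898) = -1/4898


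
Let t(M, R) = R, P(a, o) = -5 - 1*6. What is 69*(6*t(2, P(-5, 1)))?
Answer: -4554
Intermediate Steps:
P(a, o) = -11 (P(a, o) = -5 - 6 = -11)
69*(6*t(2, P(-5, 1))) = 69*(6*(-11)) = 69*(-66) = -4554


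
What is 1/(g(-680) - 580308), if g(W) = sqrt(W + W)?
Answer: -145077/84189344056 - I*sqrt(85)/84189344056 ≈ -1.7232e-6 - 1.0951e-10*I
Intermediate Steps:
g(W) = sqrt(2)*sqrt(W) (g(W) = sqrt(2*W) = sqrt(2)*sqrt(W))
1/(g(-680) - 580308) = 1/(sqrt(2)*sqrt(-680) - 580308) = 1/(sqrt(2)*(2*I*sqrt(170)) - 580308) = 1/(4*I*sqrt(85) - 580308) = 1/(-580308 + 4*I*sqrt(85))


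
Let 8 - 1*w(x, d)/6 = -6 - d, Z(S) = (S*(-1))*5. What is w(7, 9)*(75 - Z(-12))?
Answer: 2070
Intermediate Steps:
Z(S) = -5*S (Z(S) = -S*5 = -5*S)
w(x, d) = 84 + 6*d (w(x, d) = 48 - 6*(-6 - d) = 48 + (36 + 6*d) = 84 + 6*d)
w(7, 9)*(75 - Z(-12)) = (84 + 6*9)*(75 - (-5)*(-12)) = (84 + 54)*(75 - 1*60) = 138*(75 - 60) = 138*15 = 2070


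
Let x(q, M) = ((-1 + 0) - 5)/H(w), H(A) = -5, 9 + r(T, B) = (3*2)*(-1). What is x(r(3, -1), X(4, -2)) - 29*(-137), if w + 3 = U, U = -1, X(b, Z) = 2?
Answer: 19871/5 ≈ 3974.2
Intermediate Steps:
w = -4 (w = -3 - 1 = -4)
r(T, B) = -15 (r(T, B) = -9 + (3*2)*(-1) = -9 + 6*(-1) = -9 - 6 = -15)
x(q, M) = 6/5 (x(q, M) = ((-1 + 0) - 5)/(-5) = (-1 - 5)*(-⅕) = -6*(-⅕) = 6/5)
x(r(3, -1), X(4, -2)) - 29*(-137) = 6/5 - 29*(-137) = 6/5 + 3973 = 19871/5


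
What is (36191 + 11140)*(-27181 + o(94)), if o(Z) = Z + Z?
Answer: -1277605683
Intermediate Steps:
o(Z) = 2*Z
(36191 + 11140)*(-27181 + o(94)) = (36191 + 11140)*(-27181 + 2*94) = 47331*(-27181 + 188) = 47331*(-26993) = -1277605683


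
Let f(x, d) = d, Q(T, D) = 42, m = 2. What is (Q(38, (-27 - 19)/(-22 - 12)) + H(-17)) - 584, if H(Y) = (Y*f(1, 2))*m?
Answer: -610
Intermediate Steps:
H(Y) = 4*Y (H(Y) = (Y*2)*2 = (2*Y)*2 = 4*Y)
(Q(38, (-27 - 19)/(-22 - 12)) + H(-17)) - 584 = (42 + 4*(-17)) - 584 = (42 - 68) - 584 = -26 - 584 = -610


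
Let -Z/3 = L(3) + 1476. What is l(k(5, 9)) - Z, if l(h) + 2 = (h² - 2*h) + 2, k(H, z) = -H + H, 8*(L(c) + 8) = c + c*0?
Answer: 35241/8 ≈ 4405.1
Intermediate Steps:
L(c) = -8 + c/8 (L(c) = -8 + (c + c*0)/8 = -8 + (c + 0)/8 = -8 + c/8)
k(H, z) = 0
l(h) = h² - 2*h (l(h) = -2 + ((h² - 2*h) + 2) = -2 + (2 + h² - 2*h) = h² - 2*h)
Z = -35241/8 (Z = -3*((-8 + (⅛)*3) + 1476) = -3*((-8 + 3/8) + 1476) = -3*(-61/8 + 1476) = -3*11747/8 = -35241/8 ≈ -4405.1)
l(k(5, 9)) - Z = 0*(-2 + 0) - 1*(-35241/8) = 0*(-2) + 35241/8 = 0 + 35241/8 = 35241/8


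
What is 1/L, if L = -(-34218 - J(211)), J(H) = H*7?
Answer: 1/35695 ≈ 2.8015e-5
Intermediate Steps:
J(H) = 7*H
L = 35695 (L = -(-34218 - 7*211) = -(-34218 - 1*1477) = -(-34218 - 1477) = -1*(-35695) = 35695)
1/L = 1/35695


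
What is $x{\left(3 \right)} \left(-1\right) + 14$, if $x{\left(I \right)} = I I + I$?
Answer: $2$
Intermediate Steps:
$x{\left(I \right)} = I + I^{2}$ ($x{\left(I \right)} = I^{2} + I = I + I^{2}$)
$x{\left(3 \right)} \left(-1\right) + 14 = 3 \left(1 + 3\right) \left(-1\right) + 14 = 3 \cdot 4 \left(-1\right) + 14 = 12 \left(-1\right) + 14 = -12 + 14 = 2$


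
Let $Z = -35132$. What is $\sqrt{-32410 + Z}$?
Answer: $i \sqrt{67542} \approx 259.89 i$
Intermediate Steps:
$\sqrt{-32410 + Z} = \sqrt{-32410 - 35132} = \sqrt{-67542} = i \sqrt{67542}$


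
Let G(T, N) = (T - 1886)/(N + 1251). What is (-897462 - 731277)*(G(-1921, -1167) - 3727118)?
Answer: 24282305043921/4 ≈ 6.0706e+12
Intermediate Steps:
G(T, N) = (-1886 + T)/(1251 + N)
(-897462 - 731277)*(G(-1921, -1167) - 3727118) = (-897462 - 731277)*((-1886 - 1921)/(1251 - 1167) - 3727118) = -1628739*(-3807/84 - 3727118) = -1628739*((1/84)*(-3807) - 3727118) = -1628739*(-1269/28 - 3727118) = -1628739*(-104360573/28) = 24282305043921/4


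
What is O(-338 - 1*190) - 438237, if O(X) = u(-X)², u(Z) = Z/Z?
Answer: -438236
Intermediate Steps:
u(Z) = 1
O(X) = 1 (O(X) = 1² = 1)
O(-338 - 1*190) - 438237 = 1 - 438237 = -438236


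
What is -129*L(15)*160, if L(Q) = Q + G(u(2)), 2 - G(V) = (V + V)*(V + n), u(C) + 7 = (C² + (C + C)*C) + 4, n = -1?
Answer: 2621280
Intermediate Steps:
u(C) = -3 + 3*C² (u(C) = -7 + ((C² + (C + C)*C) + 4) = -7 + ((C² + (2*C)*C) + 4) = -7 + ((C² + 2*C²) + 4) = -7 + (3*C² + 4) = -7 + (4 + 3*C²) = -3 + 3*C²)
G(V) = 2 - 2*V*(-1 + V) (G(V) = 2 - (V + V)*(V - 1) = 2 - 2*V*(-1 + V))
L(Q) = -142 + Q (L(Q) = Q + (2 - 2*(-3 + 3*2²)² + 2*(-3 + 3*2²)) = Q + (2 - 2*(-3 + 3*4)² + 2*(-3 + 3*4)) = Q + (2 - 2*(-3 + 12)² + 2*(-3 + 12)) = Q + (2 - 2*9² + 2*9) = Q + (2 - 2*81 + 18) = Q + (2 - 162 + 18) = Q - 142 = -142 + Q)
-129*L(15)*160 = -129*(-142 + 15)*160 = -129*(-127)*160 = 16383*160 = 2621280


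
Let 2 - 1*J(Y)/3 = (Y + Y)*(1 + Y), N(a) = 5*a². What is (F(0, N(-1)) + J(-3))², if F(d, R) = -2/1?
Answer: 1024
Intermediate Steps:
J(Y) = 6 - 6*Y*(1 + Y) (J(Y) = 6 - 3*(Y + Y)*(1 + Y) = 6 - 3*2*Y*(1 + Y) = 6 - 6*Y*(1 + Y))
F(d, R) = -2 (F(d, R) = -2*1 = -2)
(F(0, N(-1)) + J(-3))² = (-2 + (6 - 6*(-3) - 6*(-3)²))² = (-2 + (6 + 18 - 6*9))² = (-2 + (6 + 18 - 54))² = (-2 - 30)² = (-32)² = 1024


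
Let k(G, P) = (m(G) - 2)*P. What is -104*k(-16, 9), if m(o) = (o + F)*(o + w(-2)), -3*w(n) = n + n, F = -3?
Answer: -258960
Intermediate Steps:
w(n) = -2*n/3 (w(n) = -(n + n)/3 = -2*n/3)
m(o) = (-3 + o)*(4/3 + o) (m(o) = (o - 3)*(o - 2/3*(-2)) = (-3 + o)*(o + 4/3) = (-3 + o)*(4/3 + o))
k(G, P) = P*(-6 + G**2 - 5*G/3) (k(G, P) = ((-4 + G**2 - 5*G/3) - 2)*P = (-6 + G**2 - 5*G/3)*P = P*(-6 + G**2 - 5*G/3))
-104*k(-16, 9) = -104*9*(-18 - 5*(-16) + 3*(-16)**2)/3 = -104*9*(-18 + 80 + 3*256)/3 = -104*9*(-18 + 80 + 768)/3 = -104*9*830/3 = -104*2490 = -258960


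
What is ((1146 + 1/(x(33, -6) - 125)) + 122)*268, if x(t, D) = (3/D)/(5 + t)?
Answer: 3228647456/9501 ≈ 3.3982e+5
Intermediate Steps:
x(t, D) = 3/(D*(5 + t))
((1146 + 1/(x(33, -6) - 125)) + 122)*268 = ((1146 + 1/(3/(-6*(5 + 33)) - 125)) + 122)*268 = ((1146 + 1/(3*(-⅙)/38 - 125)) + 122)*268 = ((1146 + 1/(3*(-⅙)*(1/38) - 125)) + 122)*268 = ((1146 + 1/(-1/76 - 125)) + 122)*268 = ((1146 + 1/(-9501/76)) + 122)*268 = ((1146 - 76/9501) + 122)*268 = (10888070/9501 + 122)*268 = (12047192/9501)*268 = 3228647456/9501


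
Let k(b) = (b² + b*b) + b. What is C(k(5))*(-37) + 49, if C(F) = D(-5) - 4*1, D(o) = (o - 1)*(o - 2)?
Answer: -1357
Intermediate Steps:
D(o) = (-1 + o)*(-2 + o)
k(b) = b + 2*b² (k(b) = (b² + b²) + b = 2*b² + b = b + 2*b²)
C(F) = 38 (C(F) = (2 + (-5)² - 3*(-5)) - 4*1 = (2 + 25 + 15) - 4 = 42 - 4 = 38)
C(k(5))*(-37) + 49 = 38*(-37) + 49 = -1406 + 49 = -1357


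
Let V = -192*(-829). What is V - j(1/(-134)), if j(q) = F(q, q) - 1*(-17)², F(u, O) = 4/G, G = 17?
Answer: 2710765/17 ≈ 1.5946e+5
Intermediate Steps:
V = 159168
F(u, O) = 4/17
j(q) = -4909/17 (j(q) = 4/17 - 1*(-17)² = 4/17 - 1*289 = 4/17 - 289 = -4909/17)
V - j(1/(-134)) = 159168 - 1*(-4909/17) = 159168 + 4909/17 = 2710765/17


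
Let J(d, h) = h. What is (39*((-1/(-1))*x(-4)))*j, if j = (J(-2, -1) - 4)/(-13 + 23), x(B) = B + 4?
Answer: 0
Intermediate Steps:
x(B) = 4 + B
j = -½ (j = (-1 - 4)/(-13 + 23) = -5/10 = -5*⅒ = -½ ≈ -0.50000)
(39*((-1/(-1))*x(-4)))*j = (39*((-1/(-1))*(4 - 4)))*(-½) = (39*(-(-1)*0))*(-½) = (39*(-1*(-1)*0))*(-½) = (39*(1*0))*(-½) = (39*0)*(-½) = 0*(-½) = 0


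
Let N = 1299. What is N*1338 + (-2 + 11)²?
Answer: 1738143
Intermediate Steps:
N*1338 + (-2 + 11)² = 1299*1338 + (-2 + 11)² = 1738062 + 9² = 1738062 + 81 = 1738143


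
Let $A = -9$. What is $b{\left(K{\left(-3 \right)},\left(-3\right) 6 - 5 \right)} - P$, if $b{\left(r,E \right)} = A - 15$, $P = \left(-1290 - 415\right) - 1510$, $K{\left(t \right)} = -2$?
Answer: $3191$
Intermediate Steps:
$P = -3215$ ($P = -1705 - 1510 = -3215$)
$b{\left(r,E \right)} = -24$ ($b{\left(r,E \right)} = -9 - 15 = -24$)
$b{\left(K{\left(-3 \right)},\left(-3\right) 6 - 5 \right)} - P = -24 - -3215 = -24 + 3215 = 3191$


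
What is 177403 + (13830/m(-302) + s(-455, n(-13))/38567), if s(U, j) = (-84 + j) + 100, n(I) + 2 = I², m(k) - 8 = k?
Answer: 335164285581/1889783 ≈ 1.7736e+5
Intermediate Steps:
m(k) = 8 + k
n(I) = -2 + I²
s(U, j) = 16 + j
177403 + (13830/m(-302) + s(-455, n(-13))/38567) = 177403 + (13830/(8 - 302) + (16 + (-2 + (-13)²))/38567) = 177403 + (13830/(-294) + (16 + (-2 + 169))*(1/38567)) = 177403 + (13830*(-1/294) + (16 + 167)*(1/38567)) = 177403 + (-2305/49 + 183*(1/38567)) = 177403 + (-2305/49 + 183/38567) = 177403 - 88887968/1889783 = 335164285581/1889783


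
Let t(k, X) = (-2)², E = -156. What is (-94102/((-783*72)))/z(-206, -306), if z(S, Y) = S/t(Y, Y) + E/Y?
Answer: -799867/24434298 ≈ -0.032735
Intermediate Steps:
t(k, X) = 4
z(S, Y) = -156/Y + S/4 (z(S, Y) = S/4 - 156/Y = -156/Y + S/4)
(-94102/((-783*72)))/z(-206, -306) = (-94102/((-783*72)))/(-156/(-306) + (¼)*(-206)) = (-94102/(-56376))/(-156*(-1/306) - 103/2) = (-94102*(-1/56376))/(26/51 - 103/2) = 47051/(28188*(-5201/102)) = (47051/28188)*(-102/5201) = -799867/24434298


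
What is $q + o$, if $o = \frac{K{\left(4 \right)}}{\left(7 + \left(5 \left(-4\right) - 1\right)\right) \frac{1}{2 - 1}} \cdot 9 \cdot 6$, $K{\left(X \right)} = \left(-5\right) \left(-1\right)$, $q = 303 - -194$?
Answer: $\frac{3344}{7} \approx 477.71$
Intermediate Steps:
$q = 497$ ($q = 303 + 194 = 497$)
$K{\left(X \right)} = 5$
$o = - \frac{135}{7}$ ($o = \frac{5}{\left(7 + \left(5 \left(-4\right) - 1\right)\right) \frac{1}{2 - 1}} \cdot 9 \cdot 6 = \frac{5}{\left(7 - 21\right) 1^{-1}} \cdot 9 \cdot 6 = \frac{5}{\left(7 - 21\right) 1} \cdot 9 \cdot 6 = \frac{5}{\left(-14\right) 1} \cdot 9 \cdot 6 = \frac{5}{-14} \cdot 9 \cdot 6 = 5 \left(- \frac{1}{14}\right) 9 \cdot 6 = \left(- \frac{5}{14}\right) 9 \cdot 6 = \left(- \frac{45}{14}\right) 6 = - \frac{135}{7} \approx -19.286$)
$q + o = 497 - \frac{135}{7} = \frac{3344}{7}$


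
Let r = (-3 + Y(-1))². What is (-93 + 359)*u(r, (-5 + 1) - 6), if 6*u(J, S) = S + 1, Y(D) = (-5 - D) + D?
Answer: -399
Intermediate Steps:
Y(D) = -5
r = 64 (r = (-3 - 5)² = (-8)² = 64)
u(J, S) = ⅙ + S/6 (u(J, S) = (S + 1)/6 = (1 + S)/6 = ⅙ + S/6)
(-93 + 359)*u(r, (-5 + 1) - 6) = (-93 + 359)*(⅙ + ((-5 + 1) - 6)/6) = 266*(⅙ + (-4 - 6)/6) = 266*(⅙ + (⅙)*(-10)) = 266*(⅙ - 5/3) = 266*(-3/2) = -399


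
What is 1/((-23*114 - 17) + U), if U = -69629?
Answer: -1/72268 ≈ -1.3837e-5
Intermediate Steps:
1/((-23*114 - 17) + U) = 1/((-23*114 - 17) - 69629) = 1/((-2622 - 17) - 69629) = 1/(-2639 - 69629) = 1/(-72268) = -1/72268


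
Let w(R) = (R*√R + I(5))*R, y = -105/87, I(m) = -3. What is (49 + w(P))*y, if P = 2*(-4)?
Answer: -2555/29 - 4480*I*√2/29 ≈ -88.103 - 218.47*I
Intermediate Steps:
P = -8
y = -35/29 (y = -105*1/87 = -35/29 ≈ -1.2069)
w(R) = R*(-3 + R^(3/2)) (w(R) = (R*√R - 3)*R = (R^(3/2) - 3)*R = (-3 + R^(3/2))*R = R*(-3 + R^(3/2)))
(49 + w(P))*y = (49 + ((-8)^(5/2) - 3*(-8)))*(-35/29) = (49 + (128*I*√2 + 24))*(-35/29) = (49 + (24 + 128*I*√2))*(-35/29) = (73 + 128*I*√2)*(-35/29) = -2555/29 - 4480*I*√2/29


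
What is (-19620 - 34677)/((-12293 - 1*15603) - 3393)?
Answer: 54297/31289 ≈ 1.7353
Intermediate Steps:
(-19620 - 34677)/((-12293 - 1*15603) - 3393) = -54297/((-12293 - 15603) - 3393) = -54297/(-27896 - 3393) = -54297/(-31289) = -54297*(-1/31289) = 54297/31289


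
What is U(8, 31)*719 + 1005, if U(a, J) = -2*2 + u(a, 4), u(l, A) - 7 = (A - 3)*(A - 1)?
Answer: 5319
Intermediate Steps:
u(l, A) = 7 + (-1 + A)*(-3 + A) (u(l, A) = 7 + (A - 3)*(A - 1) = 7 + (-3 + A)*(-1 + A) = 7 + (-1 + A)*(-3 + A))
U(a, J) = 6 (U(a, J) = -2*2 + (10 + 4² - 4*4) = -4 + (10 + 16 - 16) = -4 + 10 = 6)
U(8, 31)*719 + 1005 = 6*719 + 1005 = 4314 + 1005 = 5319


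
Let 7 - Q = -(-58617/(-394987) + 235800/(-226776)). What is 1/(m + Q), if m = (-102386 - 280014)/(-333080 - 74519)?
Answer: 1521254097406637/10719953239213701 ≈ 0.14191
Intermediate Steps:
Q = 22798749899/3732232163 (Q = 7 - (-1)*(-58617/(-394987) + 235800/(-226776)) = 7 - (-1)*(-58617*(-1/394987) + 235800*(-1/226776)) = 7 - (-1)*(58617/394987 - 9825/9449) = 7 - (-1)*(-3326875242)/3732232163 = 7 - 1*3326875242/3732232163 = 7 - 3326875242/3732232163 = 22798749899/3732232163 ≈ 6.1086)
m = 382400/407599 (m = -382400/(-407599) = -382400*(-1/407599) = 382400/407599 ≈ 0.93818)
1/(m + Q) = 1/(382400/407599 + 22798749899/3732232163) = 1/(10719953239213701/1521254097406637) = 1521254097406637/10719953239213701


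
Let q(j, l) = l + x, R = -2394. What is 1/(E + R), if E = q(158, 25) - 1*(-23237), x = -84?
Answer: 1/20784 ≈ 4.8114e-5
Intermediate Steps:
q(j, l) = -84 + l (q(j, l) = l - 84 = -84 + l)
E = 23178 (E = (-84 + 25) - 1*(-23237) = -59 + 23237 = 23178)
1/(E + R) = 1/(23178 - 2394) = 1/20784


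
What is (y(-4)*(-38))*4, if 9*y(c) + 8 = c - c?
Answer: 1216/9 ≈ 135.11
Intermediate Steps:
y(c) = -8/9 (y(c) = -8/9 + (c - c)/9 = -8/9 + (1/9)*0 = -8/9 + 0 = -8/9)
(y(-4)*(-38))*4 = -8/9*(-38)*4 = (304/9)*4 = 1216/9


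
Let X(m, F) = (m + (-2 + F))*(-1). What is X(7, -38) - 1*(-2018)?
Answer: 2051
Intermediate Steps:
X(m, F) = 2 - F - m (X(m, F) = (-2 + F + m)*(-1) = 2 - F - m)
X(7, -38) - 1*(-2018) = (2 - 1*(-38) - 1*7) - 1*(-2018) = (2 + 38 - 7) + 2018 = 33 + 2018 = 2051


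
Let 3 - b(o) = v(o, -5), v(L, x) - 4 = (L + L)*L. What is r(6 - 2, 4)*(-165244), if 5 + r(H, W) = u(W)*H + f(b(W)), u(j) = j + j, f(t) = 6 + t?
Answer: 0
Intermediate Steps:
v(L, x) = 4 + 2*L² (v(L, x) = 4 + (L + L)*L = 4 + (2*L)*L = 4 + 2*L²)
b(o) = -1 - 2*o² (b(o) = 3 - (4 + 2*o²) = 3 + (-4 - 2*o²) = -1 - 2*o²)
u(j) = 2*j
r(H, W) = -2*W² + 2*H*W (r(H, W) = -5 + ((2*W)*H + (6 + (-1 - 2*W²))) = -5 + (2*H*W + (5 - 2*W²)) = -5 + (5 - 2*W² + 2*H*W) = -2*W² + 2*H*W)
r(6 - 2, 4)*(-165244) = (2*4*((6 - 2) - 1*4))*(-165244) = (2*4*(4 - 4))*(-165244) = (2*4*0)*(-165244) = 0*(-165244) = 0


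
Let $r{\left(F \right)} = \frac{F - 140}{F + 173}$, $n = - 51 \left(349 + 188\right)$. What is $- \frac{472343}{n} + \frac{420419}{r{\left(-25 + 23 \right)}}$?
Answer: $- \frac{1968829518457}{3888954} \approx -5.0626 \cdot 10^{5}$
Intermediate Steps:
$n = -27387$ ($n = \left(-51\right) 537 = -27387$)
$r{\left(F \right)} = \frac{-140 + F}{173 + F}$
$- \frac{472343}{n} + \frac{420419}{r{\left(-25 + 23 \right)}} = - \frac{472343}{-27387} + \frac{420419}{\frac{1}{173 + \left(-25 + 23\right)} \left(-140 + \left(-25 + 23\right)\right)} = \left(-472343\right) \left(- \frac{1}{27387}\right) + \frac{420419}{\frac{1}{173 - 2} \left(-140 - 2\right)} = \frac{472343}{27387} + \frac{420419}{\frac{1}{171} \left(-142\right)} = \frac{472343}{27387} + \frac{420419}{- \frac{142}{171}} = \frac{472343}{27387} + 420419 \left(- \frac{171}{142}\right) = \frac{472343}{27387} - \frac{71891649}{142} = - \frac{1968829518457}{3888954}$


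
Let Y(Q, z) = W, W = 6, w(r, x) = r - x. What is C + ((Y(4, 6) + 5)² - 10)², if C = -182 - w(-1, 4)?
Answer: 12144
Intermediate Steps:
Y(Q, z) = 6
C = -177 (C = -182 - (-1 - 1*4) = -182 - (-1 - 4) = -182 - 1*(-5) = -182 + 5 = -177)
C + ((Y(4, 6) + 5)² - 10)² = -177 + ((6 + 5)² - 10)² = -177 + (11² - 10)² = -177 + (121 - 10)² = -177 + 111² = -177 + 12321 = 12144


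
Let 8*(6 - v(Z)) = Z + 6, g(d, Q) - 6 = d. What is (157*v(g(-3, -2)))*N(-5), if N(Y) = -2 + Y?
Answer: -42861/8 ≈ -5357.6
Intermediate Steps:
g(d, Q) = 6 + d
v(Z) = 21/4 - Z/8 (v(Z) = 6 - (Z + 6)/8 = 6 - (6 + Z)/8 = 6 + (-¾ - Z/8) = 21/4 - Z/8)
(157*v(g(-3, -2)))*N(-5) = (157*(21/4 - (6 - 3)/8))*(-2 - 5) = (157*(21/4 - ⅛*3))*(-7) = (157*(21/4 - 3/8))*(-7) = (157*(39/8))*(-7) = (6123/8)*(-7) = -42861/8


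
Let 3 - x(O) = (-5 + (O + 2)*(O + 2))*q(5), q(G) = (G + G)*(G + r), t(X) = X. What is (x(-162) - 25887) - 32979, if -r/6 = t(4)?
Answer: 4804187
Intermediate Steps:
r = -24 (r = -6*4 = -24)
q(G) = 2*G*(-24 + G) (q(G) = (G + G)*(G - 24) = (2*G)*(-24 + G) = 2*G*(-24 + G))
x(O) = -947 + 190*(2 + O)² (x(O) = 3 - (-5 + (O + 2)*(O + 2))*2*5*(-24 + 5) = 3 - (-5 + (2 + O)*(2 + O))*2*5*(-19) = 3 - (-5 + (2 + O)²)*(-190) = 3 - (950 - 190*(2 + O)²) = 3 + (-950 + 190*(2 + O)²) = -947 + 190*(2 + O)²)
(x(-162) - 25887) - 32979 = ((-947 + 190*(2 - 162)²) - 25887) - 32979 = ((-947 + 190*(-160)²) - 25887) - 32979 = ((-947 + 190*25600) - 25887) - 32979 = ((-947 + 4864000) - 25887) - 32979 = (4863053 - 25887) - 32979 = 4837166 - 32979 = 4804187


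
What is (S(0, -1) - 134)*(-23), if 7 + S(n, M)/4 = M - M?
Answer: 3726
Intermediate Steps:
S(n, M) = -28 (S(n, M) = -28 + 4*(M - M) = -28 + 4*0 = -28 + 0 = -28)
(S(0, -1) - 134)*(-23) = (-28 - 134)*(-23) = -162*(-23) = 3726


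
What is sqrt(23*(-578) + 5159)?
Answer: I*sqrt(8135) ≈ 90.194*I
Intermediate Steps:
sqrt(23*(-578) + 5159) = sqrt(-13294 + 5159) = sqrt(-8135) = I*sqrt(8135)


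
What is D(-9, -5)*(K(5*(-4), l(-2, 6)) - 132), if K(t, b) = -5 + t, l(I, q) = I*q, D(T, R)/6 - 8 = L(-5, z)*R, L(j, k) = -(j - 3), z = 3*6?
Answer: 30144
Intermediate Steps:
z = 18
L(j, k) = 3 - j (L(j, k) = -(-3 + j) = 3 - j)
D(T, R) = 48 + 48*R (D(T, R) = 48 + 6*((3 - 1*(-5))*R) = 48 + 6*((3 + 5)*R) = 48 + 6*(8*R) = 48 + 48*R)
D(-9, -5)*(K(5*(-4), l(-2, 6)) - 132) = (48 + 48*(-5))*((-5 + 5*(-4)) - 132) = (48 - 240)*((-5 - 20) - 132) = -192*(-25 - 132) = -192*(-157) = 30144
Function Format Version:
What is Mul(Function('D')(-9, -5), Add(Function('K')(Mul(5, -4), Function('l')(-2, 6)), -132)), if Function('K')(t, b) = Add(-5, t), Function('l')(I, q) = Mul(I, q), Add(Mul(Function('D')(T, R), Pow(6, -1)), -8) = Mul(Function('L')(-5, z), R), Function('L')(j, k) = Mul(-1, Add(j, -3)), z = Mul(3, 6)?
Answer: 30144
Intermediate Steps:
z = 18
Function('L')(j, k) = Add(3, Mul(-1, j)) (Function('L')(j, k) = Mul(-1, Add(-3, j)) = Add(3, Mul(-1, j)))
Function('D')(T, R) = Add(48, Mul(48, R)) (Function('D')(T, R) = Add(48, Mul(6, Mul(Add(3, Mul(-1, -5)), R))) = Add(48, Mul(6, Mul(Add(3, 5), R))) = Add(48, Mul(6, Mul(8, R))) = Add(48, Mul(48, R)))
Mul(Function('D')(-9, -5), Add(Function('K')(Mul(5, -4), Function('l')(-2, 6)), -132)) = Mul(Add(48, Mul(48, -5)), Add(Add(-5, Mul(5, -4)), -132)) = Mul(Add(48, -240), Add(Add(-5, -20), -132)) = Mul(-192, Add(-25, -132)) = Mul(-192, -157) = 30144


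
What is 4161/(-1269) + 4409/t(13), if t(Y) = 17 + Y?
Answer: 607799/4230 ≈ 143.69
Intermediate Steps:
4161/(-1269) + 4409/t(13) = 4161/(-1269) + 4409/(17 + 13) = 4161*(-1/1269) + 4409/30 = -1387/423 + 4409*(1/30) = -1387/423 + 4409/30 = 607799/4230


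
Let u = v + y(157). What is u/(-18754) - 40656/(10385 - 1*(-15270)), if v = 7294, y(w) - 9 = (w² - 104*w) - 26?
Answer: -83044951/34366705 ≈ -2.4164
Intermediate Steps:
y(w) = -17 + w² - 104*w (y(w) = 9 + ((w² - 104*w) - 26) = 9 + (-26 + w² - 104*w) = -17 + w² - 104*w)
u = 15598 (u = 7294 + (-17 + 157² - 104*157) = 7294 + (-17 + 24649 - 16328) = 7294 + 8304 = 15598)
u/(-18754) - 40656/(10385 - 1*(-15270)) = 15598/(-18754) - 40656/(10385 - 1*(-15270)) = 15598*(-1/18754) - 40656/(10385 + 15270) = -7799/9377 - 40656/25655 = -7799/9377 - 40656*1/25655 = -7799/9377 - 5808/3665 = -83044951/34366705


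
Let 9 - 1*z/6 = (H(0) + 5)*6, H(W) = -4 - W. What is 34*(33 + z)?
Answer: 1734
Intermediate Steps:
z = 18 (z = 54 - 6*((-4 - 1*0) + 5)*6 = 54 - 6*((-4 + 0) + 5)*6 = 54 - 6*(-4 + 5)*6 = 54 - 6*6 = 54 - 36 = 18)
34*(33 + z) = 34*(33 + 18) = 34*51 = 1734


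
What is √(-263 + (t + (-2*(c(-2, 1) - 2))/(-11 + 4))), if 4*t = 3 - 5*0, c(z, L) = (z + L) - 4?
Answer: I*√1057/2 ≈ 16.256*I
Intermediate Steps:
c(z, L) = -4 + L + z (c(z, L) = (L + z) - 4 = -4 + L + z)
t = ¾ (t = (3 - 5*0)/4 = (3 + 0)/4 = (¼)*3 = ¾ ≈ 0.75000)
√(-263 + (t + (-2*(c(-2, 1) - 2))/(-11 + 4))) = √(-263 + (¾ + (-2*((-4 + 1 - 2) - 2))/(-11 + 4))) = √(-263 + (¾ - 2*(-5 - 2)/(-7))) = √(-263 + (¾ - 2*(-7)*(-⅐))) = √(-263 + (¾ + 14*(-⅐))) = √(-263 + (¾ - 2)) = √(-263 - 5/4) = √(-1057/4) = I*√1057/2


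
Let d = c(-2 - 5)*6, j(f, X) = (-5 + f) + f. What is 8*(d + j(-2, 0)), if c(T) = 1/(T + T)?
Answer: -528/7 ≈ -75.429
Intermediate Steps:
c(T) = 1/(2*T)
j(f, X) = -5 + 2*f
d = -3/7 (d = (1/(2*(-2 - 5)))*6 = ((½)/(-7))*6 = ((½)*(-⅐))*6 = -1/14*6 = -3/7 ≈ -0.42857)
8*(d + j(-2, 0)) = 8*(-3/7 + (-5 + 2*(-2))) = 8*(-3/7 + (-5 - 4)) = 8*(-3/7 - 9) = 8*(-66/7) = -528/7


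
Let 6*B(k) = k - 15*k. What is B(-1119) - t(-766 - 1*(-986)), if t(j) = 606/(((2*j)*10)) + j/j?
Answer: 5741697/2200 ≈ 2609.9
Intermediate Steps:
t(j) = 1 + 303/(10*j) (t(j) = 606/((20*j)) + 1 = 606*(1/(20*j)) + 1 = 303/(10*j) + 1 = 1 + 303/(10*j))
B(k) = -7*k/3 (B(k) = (k - 15*k)/6 = (-14*k)/6 = -7*k/3)
B(-1119) - t(-766 - 1*(-986)) = -7/3*(-1119) - (303/10 + (-766 - 1*(-986)))/(-766 - 1*(-986)) = 2611 - (303/10 + (-766 + 986))/(-766 + 986) = 2611 - (303/10 + 220)/220 = 2611 - 2503/(220*10) = 2611 - 1*2503/2200 = 2611 - 2503/2200 = 5741697/2200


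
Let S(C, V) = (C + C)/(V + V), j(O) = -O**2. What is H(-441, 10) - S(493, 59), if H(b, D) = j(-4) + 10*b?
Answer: -261627/59 ≈ -4434.4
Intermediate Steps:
H(b, D) = -16 + 10*b (H(b, D) = -1*(-4)**2 + 10*b = -1*16 + 10*b = -16 + 10*b)
S(C, V) = C/V (S(C, V) = (2*C)/((2*V)) = (2*C)*(1/(2*V)) = C/V)
H(-441, 10) - S(493, 59) = (-16 + 10*(-441)) - 493/59 = (-16 - 4410) - 493/59 = -4426 - 1*493/59 = -4426 - 493/59 = -261627/59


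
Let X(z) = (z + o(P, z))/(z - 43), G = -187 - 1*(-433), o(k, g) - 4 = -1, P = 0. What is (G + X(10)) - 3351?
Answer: -102478/33 ≈ -3105.4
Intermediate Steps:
o(k, g) = 3 (o(k, g) = 4 - 1 = 3)
G = 246 (G = -187 + 433 = 246)
X(z) = (3 + z)/(-43 + z) (X(z) = (z + 3)/(z - 43) = (3 + z)/(-43 + z))
(G + X(10)) - 3351 = (246 + (3 + 10)/(-43 + 10)) - 3351 = (246 + 13/(-33)) - 3351 = (246 - 1/33*13) - 3351 = (246 - 13/33) - 3351 = 8105/33 - 3351 = -102478/33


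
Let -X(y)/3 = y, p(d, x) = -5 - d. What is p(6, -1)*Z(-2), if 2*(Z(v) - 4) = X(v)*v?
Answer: 22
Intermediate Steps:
X(y) = -3*y
Z(v) = 4 - 3*v²/2 (Z(v) = 4 + ((-3*v)*v)/2 = 4 + (-3*v²)/2 = 4 - 3*v²/2)
p(6, -1)*Z(-2) = (-5 - 1*6)*(4 - 3/2*(-2)²) = (-5 - 6)*(4 - 3/2*4) = -11*(4 - 6) = -11*(-2) = 22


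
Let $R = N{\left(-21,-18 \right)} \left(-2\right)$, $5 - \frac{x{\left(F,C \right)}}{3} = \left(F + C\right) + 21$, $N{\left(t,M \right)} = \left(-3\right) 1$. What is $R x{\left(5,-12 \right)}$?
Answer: $-162$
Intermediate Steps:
$N{\left(t,M \right)} = -3$
$x{\left(F,C \right)} = -48 - 3 C - 3 F$ ($x{\left(F,C \right)} = 15 - 3 \left(\left(F + C\right) + 21\right) = 15 - 3 \left(\left(C + F\right) + 21\right) = 15 - 3 \left(21 + C + F\right) = 15 - \left(63 + 3 C + 3 F\right) = -48 - 3 C - 3 F$)
$R = 6$ ($R = \left(-3\right) \left(-2\right) = 6$)
$R x{\left(5,-12 \right)} = 6 \left(-48 - -36 - 15\right) = 6 \left(-48 + 36 - 15\right) = 6 \left(-27\right) = -162$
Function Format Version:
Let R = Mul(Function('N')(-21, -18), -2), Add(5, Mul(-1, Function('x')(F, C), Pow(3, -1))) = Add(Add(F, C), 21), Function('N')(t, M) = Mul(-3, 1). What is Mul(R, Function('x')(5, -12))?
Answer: -162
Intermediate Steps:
Function('N')(t, M) = -3
Function('x')(F, C) = Add(-48, Mul(-3, C), Mul(-3, F)) (Function('x')(F, C) = Add(15, Mul(-3, Add(Add(F, C), 21))) = Add(15, Mul(-3, Add(Add(C, F), 21))) = Add(15, Mul(-3, Add(21, C, F))) = Add(15, Add(-63, Mul(-3, C), Mul(-3, F))) = Add(-48, Mul(-3, C), Mul(-3, F)))
R = 6 (R = Mul(-3, -2) = 6)
Mul(R, Function('x')(5, -12)) = Mul(6, Add(-48, Mul(-3, -12), Mul(-3, 5))) = Mul(6, Add(-48, 36, -15)) = Mul(6, -27) = -162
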